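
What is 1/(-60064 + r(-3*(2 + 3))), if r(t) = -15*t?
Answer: -1/59839 ≈ -1.6712e-5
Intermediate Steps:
1/(-60064 + r(-3*(2 + 3))) = 1/(-60064 - (-45)*(2 + 3)) = 1/(-60064 - (-45)*5) = 1/(-60064 - 15*(-15)) = 1/(-60064 + 225) = 1/(-59839) = -1/59839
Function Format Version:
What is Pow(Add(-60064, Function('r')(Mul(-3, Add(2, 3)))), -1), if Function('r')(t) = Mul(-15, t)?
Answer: Rational(-1, 59839) ≈ -1.6712e-5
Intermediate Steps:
Pow(Add(-60064, Function('r')(Mul(-3, Add(2, 3)))), -1) = Pow(Add(-60064, Mul(-15, Mul(-3, Add(2, 3)))), -1) = Pow(Add(-60064, Mul(-15, Mul(-3, 5))), -1) = Pow(Add(-60064, Mul(-15, -15)), -1) = Pow(Add(-60064, 225), -1) = Pow(-59839, -1) = Rational(-1, 59839)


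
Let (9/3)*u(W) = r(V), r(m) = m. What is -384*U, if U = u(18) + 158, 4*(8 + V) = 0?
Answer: -59648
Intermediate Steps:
V = -8 (V = -8 + (1/4)*0 = -8 + 0 = -8)
u(W) = -8/3 (u(W) = (1/3)*(-8) = -8/3)
U = 466/3 (U = -8/3 + 158 = 466/3 ≈ 155.33)
-384*U = -384*466/3 = -59648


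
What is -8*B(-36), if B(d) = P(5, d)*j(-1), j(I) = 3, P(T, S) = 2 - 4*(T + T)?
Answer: 912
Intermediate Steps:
P(T, S) = 2 - 8*T
B(d) = -114 (B(d) = (2 - 8*5)*3 = (2 - 40)*3 = -38*3 = -114)
-8*B(-36) = -8*(-114) = 912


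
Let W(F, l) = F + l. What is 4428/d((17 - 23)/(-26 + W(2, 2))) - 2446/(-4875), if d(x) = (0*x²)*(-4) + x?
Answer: 79152946/4875 ≈ 16237.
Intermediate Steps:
d(x) = x (d(x) = 0*(-4) + x = 0 + x = x)
4428/d((17 - 23)/(-26 + W(2, 2))) - 2446/(-4875) = 4428/(((17 - 23)/(-26 + (2 + 2)))) - 2446/(-4875) = 4428/((-6/(-26 + 4))) - 2446*(-1/4875) = 4428/((-6/(-22))) + 2446/4875 = 4428/((-6*(-1/22))) + 2446/4875 = 4428/(3/11) + 2446/4875 = 4428*(11/3) + 2446/4875 = 16236 + 2446/4875 = 79152946/4875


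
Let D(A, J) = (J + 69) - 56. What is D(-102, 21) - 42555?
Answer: -42521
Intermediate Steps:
D(A, J) = 13 + J (D(A, J) = (69 + J) - 56 = 13 + J)
D(-102, 21) - 42555 = (13 + 21) - 42555 = 34 - 42555 = -42521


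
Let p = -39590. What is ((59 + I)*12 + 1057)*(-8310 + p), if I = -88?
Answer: -33961100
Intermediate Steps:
((59 + I)*12 + 1057)*(-8310 + p) = ((59 - 88)*12 + 1057)*(-8310 - 39590) = (-29*12 + 1057)*(-47900) = (-348 + 1057)*(-47900) = 709*(-47900) = -33961100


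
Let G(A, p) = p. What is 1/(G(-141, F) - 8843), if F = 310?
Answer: -1/8533 ≈ -0.00011719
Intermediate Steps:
1/(G(-141, F) - 8843) = 1/(310 - 8843) = 1/(-8533) = -1/8533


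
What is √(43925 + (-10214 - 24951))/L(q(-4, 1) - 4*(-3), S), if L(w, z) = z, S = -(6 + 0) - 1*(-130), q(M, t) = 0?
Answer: √2190/62 ≈ 0.75480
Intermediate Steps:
S = 124 (S = -1*6 + 130 = -6 + 130 = 124)
√(43925 + (-10214 - 24951))/L(q(-4, 1) - 4*(-3), S) = √(43925 + (-10214 - 24951))/124 = √(43925 - 35165)*(1/124) = √8760*(1/124) = (2*√2190)*(1/124) = √2190/62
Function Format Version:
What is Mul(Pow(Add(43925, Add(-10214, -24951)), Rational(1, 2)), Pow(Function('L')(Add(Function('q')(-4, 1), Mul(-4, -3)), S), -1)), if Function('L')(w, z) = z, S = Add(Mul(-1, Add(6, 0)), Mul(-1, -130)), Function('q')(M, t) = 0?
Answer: Mul(Rational(1, 62), Pow(2190, Rational(1, 2))) ≈ 0.75480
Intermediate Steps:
S = 124 (S = Add(Mul(-1, 6), 130) = Add(-6, 130) = 124)
Mul(Pow(Add(43925, Add(-10214, -24951)), Rational(1, 2)), Pow(Function('L')(Add(Function('q')(-4, 1), Mul(-4, -3)), S), -1)) = Mul(Pow(Add(43925, Add(-10214, -24951)), Rational(1, 2)), Pow(124, -1)) = Mul(Pow(Add(43925, -35165), Rational(1, 2)), Rational(1, 124)) = Mul(Pow(8760, Rational(1, 2)), Rational(1, 124)) = Mul(Mul(2, Pow(2190, Rational(1, 2))), Rational(1, 124)) = Mul(Rational(1, 62), Pow(2190, Rational(1, 2)))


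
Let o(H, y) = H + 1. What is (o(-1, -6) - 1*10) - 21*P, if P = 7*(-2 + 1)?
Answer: 137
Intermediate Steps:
o(H, y) = 1 + H
P = -7 (P = 7*(-1) = -7)
(o(-1, -6) - 1*10) - 21*P = ((1 - 1) - 1*10) - 21*(-7) = (0 - 10) + 147 = -10 + 147 = 137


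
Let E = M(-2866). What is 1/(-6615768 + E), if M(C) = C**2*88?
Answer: 1/716212360 ≈ 1.3962e-9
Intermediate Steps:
M(C) = 88*C**2
E = 722828128 (E = 88*(-2866)**2 = 88*8213956 = 722828128)
1/(-6615768 + E) = 1/(-6615768 + 722828128) = 1/716212360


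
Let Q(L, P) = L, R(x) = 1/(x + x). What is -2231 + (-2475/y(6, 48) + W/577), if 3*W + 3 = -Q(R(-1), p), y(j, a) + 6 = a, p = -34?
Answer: -27747082/12117 ≈ -2289.9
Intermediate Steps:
R(x) = 1/(2*x)
y(j, a) = -6 + a
W = -5/6 (W = -1 + (-1/(2*(-1)))/3 = -1 + (-(-1)/2)/3 = -1 + (-1*(-1/2))/3 = -1 + (1/3)*(1/2) = -1 + 1/6 = -5/6 ≈ -0.83333)
-2231 + (-2475/y(6, 48) + W/577) = -2231 + (-2475/(-6 + 48) - 5/6/577) = -2231 + (-2475/42 - 5/6*1/577) = -2231 + (-2475*1/42 - 5/3462) = -2231 + (-825/14 - 5/3462) = -2231 - 714055/12117 = -27747082/12117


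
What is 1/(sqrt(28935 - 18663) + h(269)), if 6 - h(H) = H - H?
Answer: -1/1706 + sqrt(642)/2559 ≈ 0.0093153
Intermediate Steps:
h(H) = 6 (h(H) = 6 - (H - H) = 6 - 1*0 = 6 + 0 = 6)
1/(sqrt(28935 - 18663) + h(269)) = 1/(sqrt(28935 - 18663) + 6) = 1/(sqrt(10272) + 6) = 1/(4*sqrt(642) + 6) = 1/(6 + 4*sqrt(642))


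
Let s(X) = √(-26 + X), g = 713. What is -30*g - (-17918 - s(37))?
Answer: -3472 + √11 ≈ -3468.7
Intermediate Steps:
-30*g - (-17918 - s(37)) = -30*713 - (-17918 - √(-26 + 37)) = -21390 - (-17918 - √11) = -21390 + (17918 + √11) = -3472 + √11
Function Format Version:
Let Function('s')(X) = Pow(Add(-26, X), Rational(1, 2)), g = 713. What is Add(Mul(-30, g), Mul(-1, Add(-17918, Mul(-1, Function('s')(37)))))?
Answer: Add(-3472, Pow(11, Rational(1, 2))) ≈ -3468.7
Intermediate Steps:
Add(Mul(-30, g), Mul(-1, Add(-17918, Mul(-1, Function('s')(37))))) = Add(Mul(-30, 713), Mul(-1, Add(-17918, Mul(-1, Pow(Add(-26, 37), Rational(1, 2)))))) = Add(-21390, Mul(-1, Add(-17918, Mul(-1, Pow(11, Rational(1, 2)))))) = Add(-21390, Add(17918, Pow(11, Rational(1, 2)))) = Add(-3472, Pow(11, Rational(1, 2)))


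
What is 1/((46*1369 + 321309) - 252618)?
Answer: 1/131665 ≈ 7.5950e-6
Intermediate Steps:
1/((46*1369 + 321309) - 252618) = 1/((62974 + 321309) - 252618) = 1/(384283 - 252618) = 1/131665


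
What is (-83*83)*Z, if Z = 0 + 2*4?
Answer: -55112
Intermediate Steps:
Z = 8 (Z = 0 + 8 = 8)
(-83*83)*Z = -83*83*8 = -6889*8 = -55112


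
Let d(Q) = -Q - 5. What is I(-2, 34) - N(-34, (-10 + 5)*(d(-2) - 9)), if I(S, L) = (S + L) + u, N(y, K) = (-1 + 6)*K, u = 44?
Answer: -224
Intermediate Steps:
d(Q) = -5 - Q
N(y, K) = 5*K
I(S, L) = 44 + L + S (I(S, L) = (S + L) + 44 = (L + S) + 44 = 44 + L + S)
I(-2, 34) - N(-34, (-10 + 5)*(d(-2) - 9)) = (44 + 34 - 2) - 5*(-10 + 5)*((-5 - 1*(-2)) - 9) = 76 - 5*(-5*((-5 + 2) - 9)) = 76 - 5*(-5*(-3 - 9)) = 76 - 5*(-5*(-12)) = 76 - 5*60 = 76 - 1*300 = 76 - 300 = -224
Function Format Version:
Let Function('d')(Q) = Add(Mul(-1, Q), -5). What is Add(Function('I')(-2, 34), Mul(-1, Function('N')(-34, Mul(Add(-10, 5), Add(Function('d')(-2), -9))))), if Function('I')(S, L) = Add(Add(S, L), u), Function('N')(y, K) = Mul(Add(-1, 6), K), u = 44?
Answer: -224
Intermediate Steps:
Function('d')(Q) = Add(-5, Mul(-1, Q))
Function('N')(y, K) = Mul(5, K)
Function('I')(S, L) = Add(44, L, S) (Function('I')(S, L) = Add(Add(S, L), 44) = Add(Add(L, S), 44) = Add(44, L, S))
Add(Function('I')(-2, 34), Mul(-1, Function('N')(-34, Mul(Add(-10, 5), Add(Function('d')(-2), -9))))) = Add(Add(44, 34, -2), Mul(-1, Mul(5, Mul(Add(-10, 5), Add(Add(-5, Mul(-1, -2)), -9))))) = Add(76, Mul(-1, Mul(5, Mul(-5, Add(Add(-5, 2), -9))))) = Add(76, Mul(-1, Mul(5, Mul(-5, Add(-3, -9))))) = Add(76, Mul(-1, Mul(5, Mul(-5, -12)))) = Add(76, Mul(-1, Mul(5, 60))) = Add(76, Mul(-1, 300)) = Add(76, -300) = -224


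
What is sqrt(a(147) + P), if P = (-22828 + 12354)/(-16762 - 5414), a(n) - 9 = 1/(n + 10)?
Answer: sqrt(199476249049)/145068 ≈ 3.0787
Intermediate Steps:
a(n) = 9 + 1/(10 + n) (a(n) = 9 + 1/(n + 10) = 9 + 1/(10 + n))
P = 5237/11088 (P = -10474/(-22176) = -10474*(-1/22176) = 5237/11088 ≈ 0.47231)
sqrt(a(147) + P) = sqrt((91 + 9*147)/(10 + 147) + 5237/11088) = sqrt((91 + 1323)/157 + 5237/11088) = sqrt((1/157)*1414 + 5237/11088) = sqrt(1414/157 + 5237/11088) = sqrt(16500641/1740816) = sqrt(199476249049)/145068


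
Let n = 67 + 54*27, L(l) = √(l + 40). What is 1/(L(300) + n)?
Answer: 305/465057 - 2*√85/2325285 ≈ 0.00064790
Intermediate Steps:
L(l) = √(40 + l)
n = 1525 (n = 67 + 1458 = 1525)
1/(L(300) + n) = 1/(√(40 + 300) + 1525) = 1/(√340 + 1525) = 1/(2*√85 + 1525) = 1/(1525 + 2*√85)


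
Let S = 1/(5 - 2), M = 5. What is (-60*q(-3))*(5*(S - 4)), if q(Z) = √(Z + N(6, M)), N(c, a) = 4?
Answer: 1100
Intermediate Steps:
S = ⅓ (S = 1/3 = ⅓ ≈ 0.33333)
q(Z) = √(4 + Z) (q(Z) = √(Z + 4) = √(4 + Z))
(-60*q(-3))*(5*(S - 4)) = (-60*√(4 - 3))*(5*(⅓ - 4)) = (-60*√1)*(5*(-11/3)) = -60*1*(-55/3) = -60*(-55/3) = 1100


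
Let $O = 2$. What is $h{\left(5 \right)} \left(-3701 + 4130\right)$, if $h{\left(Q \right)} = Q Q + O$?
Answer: $11583$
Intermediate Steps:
$h{\left(Q \right)} = 2 + Q^{2}$ ($h{\left(Q \right)} = Q Q + 2 = Q^{2} + 2 = 2 + Q^{2}$)
$h{\left(5 \right)} \left(-3701 + 4130\right) = \left(2 + 5^{2}\right) \left(-3701 + 4130\right) = \left(2 + 25\right) 429 = 27 \cdot 429 = 11583$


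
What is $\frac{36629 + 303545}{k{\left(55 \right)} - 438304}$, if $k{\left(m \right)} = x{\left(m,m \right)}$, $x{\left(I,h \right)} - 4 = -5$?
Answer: $- \frac{340174}{438305} \approx -0.77611$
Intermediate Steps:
$x{\left(I,h \right)} = -1$ ($x{\left(I,h \right)} = 4 - 5 = -1$)
$k{\left(m \right)} = -1$
$\frac{36629 + 303545}{k{\left(55 \right)} - 438304} = \frac{36629 + 303545}{-1 - 438304} = \frac{340174}{-438305} = 340174 \left(- \frac{1}{438305}\right) = - \frac{340174}{438305}$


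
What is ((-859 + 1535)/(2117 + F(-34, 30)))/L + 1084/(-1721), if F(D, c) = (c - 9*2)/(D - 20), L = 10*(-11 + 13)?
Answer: -100638779/163933855 ≈ -0.61390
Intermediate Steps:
L = 20 (L = 10*2 = 20)
F(D, c) = (-18 + c)/(-20 + D) (F(D, c) = (c - 18)/(-20 + D) = (-18 + c)/(-20 + D))
((-859 + 1535)/(2117 + F(-34, 30)))/L + 1084/(-1721) = ((-859 + 1535)/(2117 + (-18 + 30)/(-20 - 34)))/20 + 1084/(-1721) = (676/(2117 + 12/(-54)))*(1/20) + 1084*(-1/1721) = (676/(2117 - 1/54*12))*(1/20) - 1084/1721 = (676/(2117 - 2/9))*(1/20) - 1084/1721 = (676/(19051/9))*(1/20) - 1084/1721 = (676*(9/19051))*(1/20) - 1084/1721 = (6084/19051)*(1/20) - 1084/1721 = 1521/95255 - 1084/1721 = -100638779/163933855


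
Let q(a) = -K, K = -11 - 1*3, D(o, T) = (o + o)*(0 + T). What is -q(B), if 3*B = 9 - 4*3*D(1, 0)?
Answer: -14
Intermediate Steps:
D(o, T) = 2*T*o (D(o, T) = (2*o)*T = 2*T*o)
K = -14 (K = -11 - 3 = -14)
B = 3 (B = (9 - 4*3*2*0*1)/3 = (9 - 12*0)/3 = (9 - 1*0)/3 = (9 + 0)/3 = (1/3)*9 = 3)
q(a) = 14 (q(a) = -1*(-14) = 14)
-q(B) = -1*14 = -14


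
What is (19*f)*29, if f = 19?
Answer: 10469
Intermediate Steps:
(19*f)*29 = (19*19)*29 = 361*29 = 10469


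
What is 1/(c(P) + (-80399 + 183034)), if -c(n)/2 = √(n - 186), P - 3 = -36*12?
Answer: 20527/2106789137 + 2*I*√615/10533945685 ≈ 9.7433e-6 + 4.7084e-9*I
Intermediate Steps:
P = -429 (P = 3 - 36*12 = 3 - 432 = -429)
c(n) = -2*√(-186 + n) (c(n) = -2*√(n - 186) = -2*√(-186 + n))
1/(c(P) + (-80399 + 183034)) = 1/(-2*√(-186 - 429) + (-80399 + 183034)) = 1/(-2*I*√615 + 102635) = 1/(102635 - 2*I*√615)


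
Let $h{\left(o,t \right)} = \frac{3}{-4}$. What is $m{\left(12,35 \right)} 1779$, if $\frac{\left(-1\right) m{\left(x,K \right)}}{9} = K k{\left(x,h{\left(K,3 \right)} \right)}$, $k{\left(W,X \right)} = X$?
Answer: $\frac{1681155}{4} \approx 4.2029 \cdot 10^{5}$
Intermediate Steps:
$h{\left(o,t \right)} = - \frac{3}{4}$ ($h{\left(o,t \right)} = 3 \left(- \frac{1}{4}\right) = - \frac{3}{4}$)
$m{\left(x,K \right)} = \frac{27 K}{4}$ ($m{\left(x,K \right)} = - 9 K \left(- \frac{3}{4}\right) = - 9 \left(- \frac{3 K}{4}\right) = \frac{27 K}{4}$)
$m{\left(12,35 \right)} 1779 = \frac{27}{4} \cdot 35 \cdot 1779 = \frac{945}{4} \cdot 1779 = \frac{1681155}{4}$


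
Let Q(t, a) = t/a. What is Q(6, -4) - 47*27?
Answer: -2541/2 ≈ -1270.5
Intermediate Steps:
Q(6, -4) - 47*27 = 6/(-4) - 47*27 = 6*(-¼) - 1269 = -3/2 - 1269 = -2541/2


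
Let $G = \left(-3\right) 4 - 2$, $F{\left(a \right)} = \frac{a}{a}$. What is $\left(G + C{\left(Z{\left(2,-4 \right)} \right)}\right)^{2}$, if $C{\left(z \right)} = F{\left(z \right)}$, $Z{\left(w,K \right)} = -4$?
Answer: $169$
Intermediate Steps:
$F{\left(a \right)} = 1$
$G = -14$ ($G = -12 - 2 = -14$)
$C{\left(z \right)} = 1$
$\left(G + C{\left(Z{\left(2,-4 \right)} \right)}\right)^{2} = \left(-14 + 1\right)^{2} = \left(-13\right)^{2} = 169$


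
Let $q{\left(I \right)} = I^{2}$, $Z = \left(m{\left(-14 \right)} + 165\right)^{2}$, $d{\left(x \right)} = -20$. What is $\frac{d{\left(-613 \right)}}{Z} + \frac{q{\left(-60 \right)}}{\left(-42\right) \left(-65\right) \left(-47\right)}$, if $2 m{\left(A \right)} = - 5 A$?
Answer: $- \frac{244277}{8554000} \approx -0.028557$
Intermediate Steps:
$m{\left(A \right)} = - \frac{5 A}{2}$ ($m{\left(A \right)} = \frac{\left(-5\right) A}{2} = - \frac{5 A}{2}$)
$Z = 40000$ ($Z = \left(\left(- \frac{5}{2}\right) \left(-14\right) + 165\right)^{2} = \left(35 + 165\right)^{2} = 200^{2} = 40000$)
$\frac{d{\left(-613 \right)}}{Z} + \frac{q{\left(-60 \right)}}{\left(-42\right) \left(-65\right) \left(-47\right)} = - \frac{20}{40000} + \frac{\left(-60\right)^{2}}{\left(-42\right) \left(-65\right) \left(-47\right)} = \left(-20\right) \frac{1}{40000} + \frac{3600}{2730 \left(-47\right)} = - \frac{1}{2000} + \frac{3600}{-128310} = - \frac{1}{2000} + 3600 \left(- \frac{1}{128310}\right) = - \frac{1}{2000} - \frac{120}{4277} = - \frac{244277}{8554000}$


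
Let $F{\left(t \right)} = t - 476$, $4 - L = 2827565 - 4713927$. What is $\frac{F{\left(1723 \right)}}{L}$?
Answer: $\frac{1247}{1886366} \approx 0.00066106$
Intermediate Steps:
$L = 1886366$ ($L = 4 - \left(2827565 - 4713927\right) = 4 - -1886362 = 4 + 1886362 = 1886366$)
$F{\left(t \right)} = -476 + t$
$\frac{F{\left(1723 \right)}}{L} = \frac{-476 + 1723}{1886366} = 1247 \cdot \frac{1}{1886366} = \frac{1247}{1886366}$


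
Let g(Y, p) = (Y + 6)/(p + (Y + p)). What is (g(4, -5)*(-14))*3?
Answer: 70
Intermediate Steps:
g(Y, p) = (6 + Y)/(Y + 2*p)
(g(4, -5)*(-14))*3 = (((6 + 4)/(4 + 2*(-5)))*(-14))*3 = ((10/(4 - 10))*(-14))*3 = ((10/(-6))*(-14))*3 = (-⅙*10*(-14))*3 = -5/3*(-14)*3 = (70/3)*3 = 70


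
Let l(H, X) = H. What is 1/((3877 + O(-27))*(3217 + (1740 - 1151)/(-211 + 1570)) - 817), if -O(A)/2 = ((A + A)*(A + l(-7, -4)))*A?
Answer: 1359/450457388029 ≈ 3.0169e-9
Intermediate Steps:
O(A) = -4*A**2*(-7 + A) (O(A) = -2*(A + A)*(A - 7)*A = -2*(2*A)*(-7 + A)*A = -2*2*A*(-7 + A)*A = -4*A**2*(-7 + A))
1/((3877 + O(-27))*(3217 + (1740 - 1151)/(-211 + 1570)) - 817) = 1/((3877 + 4*(-27)**2*(7 - 1*(-27)))*(3217 + (1740 - 1151)/(-211 + 1570)) - 817) = 1/((3877 + 4*729*(7 + 27))*(3217 + 589/1359) - 817) = 1/((3877 + 4*729*34)*(3217 + 589*(1/1359)) - 817) = 1/((3877 + 99144)*(3217 + 589/1359) - 817) = 1/(103021*(4372492/1359) - 817) = 1/(450458498332/1359 - 817) = 1/(450457388029/1359) = 1359/450457388029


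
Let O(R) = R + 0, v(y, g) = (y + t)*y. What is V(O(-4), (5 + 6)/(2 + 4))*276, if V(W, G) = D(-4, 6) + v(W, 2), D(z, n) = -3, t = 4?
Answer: -828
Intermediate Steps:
v(y, g) = y*(4 + y) (v(y, g) = (y + 4)*y = (4 + y)*y = y*(4 + y))
O(R) = R
V(W, G) = -3 + W*(4 + W)
V(O(-4), (5 + 6)/(2 + 4))*276 = (-3 - 4*(4 - 4))*276 = (-3 - 4*0)*276 = (-3 + 0)*276 = -3*276 = -828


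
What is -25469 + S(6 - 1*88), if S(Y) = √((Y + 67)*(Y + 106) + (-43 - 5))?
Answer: -25469 + 2*I*√102 ≈ -25469.0 + 20.199*I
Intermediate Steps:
S(Y) = √(-48 + (67 + Y)*(106 + Y)) (S(Y) = √((67 + Y)*(106 + Y) - 48) = √(-48 + (67 + Y)*(106 + Y)))
-25469 + S(6 - 1*88) = -25469 + √(7054 + (6 - 1*88)² + 173*(6 - 1*88)) = -25469 + √(7054 + (6 - 88)² + 173*(6 - 88)) = -25469 + √(7054 + (-82)² + 173*(-82)) = -25469 + √(7054 + 6724 - 14186) = -25469 + √(-408) = -25469 + 2*I*√102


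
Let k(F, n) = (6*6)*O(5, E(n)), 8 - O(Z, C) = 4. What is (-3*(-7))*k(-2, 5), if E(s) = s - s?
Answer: 3024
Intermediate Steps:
E(s) = 0
O(Z, C) = 4 (O(Z, C) = 8 - 1*4 = 8 - 4 = 4)
k(F, n) = 144 (k(F, n) = (6*6)*4 = 36*4 = 144)
(-3*(-7))*k(-2, 5) = -3*(-7)*144 = 21*144 = 3024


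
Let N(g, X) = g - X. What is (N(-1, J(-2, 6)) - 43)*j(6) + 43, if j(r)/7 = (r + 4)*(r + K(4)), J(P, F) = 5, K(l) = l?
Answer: -34257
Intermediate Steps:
j(r) = 7*(4 + r)² (j(r) = 7*((r + 4)*(r + 4)) = 7*((4 + r)*(4 + r)) = 7*(4 + r)²)
(N(-1, J(-2, 6)) - 43)*j(6) + 43 = ((-1 - 1*5) - 43)*(112 + 7*6² + 56*6) + 43 = ((-1 - 5) - 43)*(112 + 7*36 + 336) + 43 = (-6 - 43)*(112 + 252 + 336) + 43 = -49*700 + 43 = -34300 + 43 = -34257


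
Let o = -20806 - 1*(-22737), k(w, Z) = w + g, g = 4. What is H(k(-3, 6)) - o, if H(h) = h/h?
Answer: -1930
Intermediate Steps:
k(w, Z) = 4 + w (k(w, Z) = w + 4 = 4 + w)
H(h) = 1
o = 1931 (o = -20806 + 22737 = 1931)
H(k(-3, 6)) - o = 1 - 1*1931 = 1 - 1931 = -1930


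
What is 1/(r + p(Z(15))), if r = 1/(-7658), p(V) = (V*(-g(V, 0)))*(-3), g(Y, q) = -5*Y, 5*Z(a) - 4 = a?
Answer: -38290/8293619 ≈ -0.0046168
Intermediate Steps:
Z(a) = 4/5 + a/5
p(V) = -15*V**2 (p(V) = (V*(-(-5)*V))*(-3) = (V*(5*V))*(-3) = (5*V**2)*(-3) = -15*V**2)
r = -1/7658 ≈ -0.00013058
1/(r + p(Z(15))) = 1/(-1/7658 - 15*(4/5 + (1/5)*15)**2) = 1/(-1/7658 - 15*(4/5 + 3)**2) = 1/(-1/7658 - 15*(19/5)**2) = 1/(-1/7658 - 15*361/25) = 1/(-1/7658 - 1083/5) = 1/(-8293619/38290) = -38290/8293619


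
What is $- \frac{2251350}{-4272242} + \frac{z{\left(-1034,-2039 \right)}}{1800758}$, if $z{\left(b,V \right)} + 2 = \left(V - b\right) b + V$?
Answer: $\frac{4242501298259}{3846636979718} \approx 1.1029$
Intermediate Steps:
$z{\left(b,V \right)} = -2 + V + b \left(V - b\right)$ ($z{\left(b,V \right)} = -2 + \left(\left(V - b\right) b + V\right) = -2 + \left(b \left(V - b\right) + V\right) = -2 + \left(V + b \left(V - b\right)\right) = -2 + V + b \left(V - b\right)$)
$- \frac{2251350}{-4272242} + \frac{z{\left(-1034,-2039 \right)}}{1800758} = - \frac{2251350}{-4272242} + \frac{-2 - 2039 - \left(-1034\right)^{2} - -2108326}{1800758} = \left(-2251350\right) \left(- \frac{1}{4272242}\right) + \left(-2 - 2039 - 1069156 + 2108326\right) \frac{1}{1800758} = \frac{1125675}{2136121} + \left(-2 - 2039 - 1069156 + 2108326\right) \frac{1}{1800758} = \frac{1125675}{2136121} + 1037129 \cdot \frac{1}{1800758} = \frac{1125675}{2136121} + \frac{1037129}{1800758} = \frac{4242501298259}{3846636979718}$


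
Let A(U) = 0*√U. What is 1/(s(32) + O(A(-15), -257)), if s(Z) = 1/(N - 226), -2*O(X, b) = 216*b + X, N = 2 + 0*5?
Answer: 224/6217343 ≈ 3.6028e-5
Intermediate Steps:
A(U) = 0
N = 2 (N = 2 + 0 = 2)
O(X, b) = -108*b - X/2 (O(X, b) = -(216*b + X)/2 = -(X + 216*b)/2 = -108*b - X/2)
s(Z) = -1/224 (s(Z) = 1/(2 - 226) = 1/(-224) = -1/224)
1/(s(32) + O(A(-15), -257)) = 1/(-1/224 + (-108*(-257) - ½*0)) = 1/(-1/224 + (27756 + 0)) = 1/(-1/224 + 27756) = 1/(6217343/224) = 224/6217343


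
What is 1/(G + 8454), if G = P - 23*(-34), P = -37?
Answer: 1/9199 ≈ 0.00010871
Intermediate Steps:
G = 745 (G = -37 - 23*(-34) = -37 + 782 = 745)
1/(G + 8454) = 1/(745 + 8454) = 1/9199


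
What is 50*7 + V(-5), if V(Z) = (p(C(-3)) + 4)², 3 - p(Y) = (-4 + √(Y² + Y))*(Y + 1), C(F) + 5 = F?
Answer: 3535 - 588*√14 ≈ 1334.9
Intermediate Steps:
C(F) = -5 + F
p(Y) = 3 - (1 + Y)*(-4 + √(Y + Y²)) (p(Y) = 3 - (-4 + √(Y² + Y))*(Y + 1) = 3 - (-4 + √(Y + Y²))*(1 + Y) = 3 - (1 + Y)*(-4 + √(Y + Y²)))
V(Z) = (-21 + 14*√14)² (V(Z) = ((7 - √((-5 - 3)*(1 + (-5 - 3))) + 4*(-5 - 3) - (-5 - 3)*√((-5 - 3)*(1 + (-5 - 3)))) + 4)² = ((7 - √(-8*(1 - 8)) + 4*(-8) - 1*(-8)*√(-8*(1 - 8))) + 4)² = ((7 - √(-8*(-7)) - 32 - 1*(-8)*√(-8*(-7))) + 4)² = ((7 - √56 - 32 - 1*(-8)*√56) + 4)² = ((7 - 2*√14 - 32 - 1*(-8)*2*√14) + 4)² = ((7 - 2*√14 - 32 + 16*√14) + 4)² = ((-25 + 14*√14) + 4)² = (-21 + 14*√14)²)
50*7 + V(-5) = 50*7 + (3185 - 588*√14) = 350 + (3185 - 588*√14) = 3535 - 588*√14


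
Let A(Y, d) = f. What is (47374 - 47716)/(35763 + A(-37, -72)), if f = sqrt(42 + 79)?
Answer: -171/17887 ≈ -0.0095600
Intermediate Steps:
f = 11 (f = sqrt(121) = 11)
A(Y, d) = 11
(47374 - 47716)/(35763 + A(-37, -72)) = (47374 - 47716)/(35763 + 11) = -342/35774 = -342*1/35774 = -171/17887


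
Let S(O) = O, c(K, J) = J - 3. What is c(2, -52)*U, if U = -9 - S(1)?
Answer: 550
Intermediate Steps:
c(K, J) = -3 + J
U = -10 (U = -9 - 1*1 = -9 - 1 = -10)
c(2, -52)*U = (-3 - 52)*(-10) = -55*(-10) = 550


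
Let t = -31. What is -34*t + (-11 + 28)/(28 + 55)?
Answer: 87499/83 ≈ 1054.2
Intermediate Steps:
-34*t + (-11 + 28)/(28 + 55) = -34*(-31) + (-11 + 28)/(28 + 55) = 1054 + 17/83 = 87499/83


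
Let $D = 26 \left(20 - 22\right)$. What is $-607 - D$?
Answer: $-555$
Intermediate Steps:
$D = -52$ ($D = 26 \left(-2\right) = -52$)
$-607 - D = -607 - -52 = -607 + 52 = -555$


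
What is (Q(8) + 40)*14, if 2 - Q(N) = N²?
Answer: -308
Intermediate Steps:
Q(N) = 2 - N²
(Q(8) + 40)*14 = ((2 - 1*8²) + 40)*14 = ((2 - 1*64) + 40)*14 = ((2 - 64) + 40)*14 = (-62 + 40)*14 = -22*14 = -308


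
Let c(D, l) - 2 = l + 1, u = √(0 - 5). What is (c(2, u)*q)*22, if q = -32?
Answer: -2112 - 704*I*√5 ≈ -2112.0 - 1574.2*I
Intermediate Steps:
u = I*√5 (u = √(-5) = I*√5 ≈ 2.2361*I)
c(D, l) = 3 + l (c(D, l) = 2 + (l + 1) = 2 + (1 + l) = 3 + l)
(c(2, u)*q)*22 = ((3 + I*√5)*(-32))*22 = (-96 - 32*I*√5)*22 = -2112 - 704*I*√5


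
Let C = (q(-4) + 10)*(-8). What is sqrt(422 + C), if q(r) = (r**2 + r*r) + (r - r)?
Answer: sqrt(86) ≈ 9.2736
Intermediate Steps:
q(r) = 2*r**2 (q(r) = (r**2 + r**2) + 0 = 2*r**2 + 0 = 2*r**2)
C = -336 (C = (2*(-4)**2 + 10)*(-8) = (2*16 + 10)*(-8) = (32 + 10)*(-8) = 42*(-8) = -336)
sqrt(422 + C) = sqrt(422 - 336) = sqrt(86)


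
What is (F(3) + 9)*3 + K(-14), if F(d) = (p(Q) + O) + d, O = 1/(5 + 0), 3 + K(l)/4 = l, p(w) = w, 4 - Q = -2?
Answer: -67/5 ≈ -13.400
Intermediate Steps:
Q = 6 (Q = 4 - 1*(-2) = 4 + 2 = 6)
K(l) = -12 + 4*l
O = 1/5 ≈ 0.20000
F(d) = 31/5 + d (F(d) = (6 + 1/5) + d = 31/5 + d)
(F(3) + 9)*3 + K(-14) = ((31/5 + 3) + 9)*3 + (-12 + 4*(-14)) = (46/5 + 9)*3 + (-12 - 56) = (91/5)*3 - 68 = 273/5 - 68 = -67/5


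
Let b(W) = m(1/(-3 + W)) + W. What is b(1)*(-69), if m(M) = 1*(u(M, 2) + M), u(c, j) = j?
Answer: -345/2 ≈ -172.50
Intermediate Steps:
m(M) = 2 + M (m(M) = 1*(2 + M) = 2 + M)
b(W) = 2 + W + 1/(-3 + W) (b(W) = (2 + 1/(-3 + W)) + W = 2 + W + 1/(-3 + W))
b(1)*(-69) = ((-5 + 1² - 1*1)/(-3 + 1))*(-69) = ((-5 + 1 - 1)/(-2))*(-69) = -½*(-5)*(-69) = (5/2)*(-69) = -345/2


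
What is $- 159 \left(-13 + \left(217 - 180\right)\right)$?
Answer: $-3816$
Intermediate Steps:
$- 159 \left(-13 + \left(217 - 180\right)\right) = - 159 \left(-13 + 37\right) = \left(-159\right) 24 = -3816$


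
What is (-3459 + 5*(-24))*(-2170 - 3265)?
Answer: 19451865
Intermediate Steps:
(-3459 + 5*(-24))*(-2170 - 3265) = (-3459 - 120)*(-5435) = -3579*(-5435) = 19451865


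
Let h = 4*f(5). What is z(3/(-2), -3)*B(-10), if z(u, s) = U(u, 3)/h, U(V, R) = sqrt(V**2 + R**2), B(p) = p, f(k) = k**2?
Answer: -3*sqrt(5)/20 ≈ -0.33541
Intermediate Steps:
h = 100 (h = 4*5**2 = 4*25 = 100)
U(V, R) = sqrt(R**2 + V**2)
z(u, s) = sqrt(9 + u**2)/100 (z(u, s) = sqrt(3**2 + u**2)/100 = sqrt(9 + u**2)*(1/100) = sqrt(9 + u**2)/100)
z(3/(-2), -3)*B(-10) = (sqrt(9 + (3/(-2))**2)/100)*(-10) = (sqrt(9 + (3*(-1/2))**2)/100)*(-10) = (sqrt(9 + (-3/2)**2)/100)*(-10) = (sqrt(9 + 9/4)/100)*(-10) = (sqrt(45/4)/100)*(-10) = ((3*sqrt(5)/2)/100)*(-10) = (3*sqrt(5)/200)*(-10) = -3*sqrt(5)/20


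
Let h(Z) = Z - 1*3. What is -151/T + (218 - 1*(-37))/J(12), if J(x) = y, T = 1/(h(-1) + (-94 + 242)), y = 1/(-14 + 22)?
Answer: -19704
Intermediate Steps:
h(Z) = -3 + Z (h(Z) = Z - 3 = -3 + Z)
y = ⅛ (y = 1/8 = ⅛ ≈ 0.12500)
T = 1/144 (T = 1/((-3 - 1) + (-94 + 242)) = 1/(-4 + 148) = 1/144 ≈ 0.0069444)
J(x) = ⅛
-151/T + (218 - 1*(-37))/J(12) = -151/1/144 + (218 - 1*(-37))/(⅛) = -151*144 + (218 + 37)*8 = -21744 + 255*8 = -21744 + 2040 = -19704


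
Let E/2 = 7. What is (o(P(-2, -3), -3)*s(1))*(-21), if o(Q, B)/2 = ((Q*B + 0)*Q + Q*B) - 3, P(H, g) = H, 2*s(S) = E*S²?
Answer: 2646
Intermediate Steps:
E = 14 (E = 2*7 = 14)
s(S) = 7*S² (s(S) = (14*S²)/2 = 7*S²)
o(Q, B) = -6 + 2*B*Q + 2*B*Q² (o(Q, B) = 2*(((Q*B + 0)*Q + Q*B) - 3) = 2*(((B*Q + 0)*Q + B*Q) - 3) = 2*(((B*Q)*Q + B*Q) - 3) = 2*((B*Q² + B*Q) - 3) = 2*((B*Q + B*Q²) - 3) = 2*(-3 + B*Q + B*Q²) = -6 + 2*B*Q + 2*B*Q²)
(o(P(-2, -3), -3)*s(1))*(-21) = ((-6 + 2*(-3)*(-2) + 2*(-3)*(-2)²)*(7*1²))*(-21) = ((-6 + 12 + 2*(-3)*4)*(7*1))*(-21) = ((-6 + 12 - 24)*7)*(-21) = -18*7*(-21) = -126*(-21) = 2646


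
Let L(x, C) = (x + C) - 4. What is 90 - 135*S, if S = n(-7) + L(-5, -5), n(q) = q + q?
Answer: 3870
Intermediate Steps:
n(q) = 2*q
L(x, C) = -4 + C + x (L(x, C) = (C + x) - 4 = -4 + C + x)
S = -28 (S = 2*(-7) + (-4 - 5 - 5) = -14 - 14 = -28)
90 - 135*S = 90 - 135*(-28) = 90 + 3780 = 3870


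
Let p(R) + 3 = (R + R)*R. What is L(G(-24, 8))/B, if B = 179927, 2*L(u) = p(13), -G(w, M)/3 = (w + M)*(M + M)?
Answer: 335/359854 ≈ 0.00093093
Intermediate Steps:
G(w, M) = -6*M*(M + w) (G(w, M) = -3*(w + M)*(M + M) = -3*(M + w)*2*M = -6*M*(M + w))
p(R) = -3 + 2*R² (p(R) = -3 + (R + R)*R = -3 + (2*R)*R = -3 + 2*R²)
L(u) = 335/2 (L(u) = (-3 + 2*13²)/2 = (-3 + 2*169)/2 = (-3 + 338)/2 = (½)*335 = 335/2)
L(G(-24, 8))/B = (335/2)/179927 = (335/2)*(1/179927) = 335/359854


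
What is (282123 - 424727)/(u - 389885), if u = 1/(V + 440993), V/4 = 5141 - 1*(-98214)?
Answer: 30460677863/83280703126 ≈ 0.36576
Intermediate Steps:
V = 413420 (V = 4*(5141 - 1*(-98214)) = 4*(5141 + 98214) = 4*103355 = 413420)
u = 1/854413 (u = 1/(413420 + 440993) = 1/854413 ≈ 1.1704e-6)
(282123 - 424727)/(u - 389885) = (282123 - 424727)/(1/854413 - 389885) = -142604/(-333122812504/854413) = -142604*(-854413/333122812504) = 30460677863/83280703126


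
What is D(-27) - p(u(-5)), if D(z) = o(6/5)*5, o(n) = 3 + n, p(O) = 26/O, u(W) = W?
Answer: 131/5 ≈ 26.200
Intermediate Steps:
D(z) = 21 (D(z) = (3 + 6/5)*5 = (21/5)*5 = 21)
D(-27) - p(u(-5)) = 21 - 26/(-5) = 21 - 26*(-1)/5 = 21 - 1*(-26/5) = 21 + 26/5 = 131/5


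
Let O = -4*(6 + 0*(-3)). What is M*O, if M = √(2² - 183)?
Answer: -24*I*√179 ≈ -321.1*I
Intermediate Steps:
O = -24 (O = -4*(6 + 0) = -4*6 = -24)
M = I*√179 (M = √(4 - 183) = √(-179) = I*√179 ≈ 13.379*I)
M*O = (I*√179)*(-24) = -24*I*√179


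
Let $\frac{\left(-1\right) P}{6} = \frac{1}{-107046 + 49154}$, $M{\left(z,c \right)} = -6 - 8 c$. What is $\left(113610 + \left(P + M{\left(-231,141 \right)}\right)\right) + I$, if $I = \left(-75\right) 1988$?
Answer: $- \frac{1060118301}{28946} \approx -36624.0$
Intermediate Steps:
$P = \frac{3}{28946}$ ($P = - \frac{6}{-107046 + 49154} = - \frac{6}{-57892} = \left(-6\right) \left(- \frac{1}{57892}\right) = \frac{3}{28946} \approx 0.00010364$)
$I = -149100$
$\left(113610 + \left(P + M{\left(-231,141 \right)}\right)\right) + I = \left(113610 + \left(\frac{3}{28946} - 1134\right)\right) - 149100 = \left(113610 - \frac{32824761}{28946}\right) - 149100 = \frac{3255730299}{28946} - 149100 = - \frac{1060118301}{28946}$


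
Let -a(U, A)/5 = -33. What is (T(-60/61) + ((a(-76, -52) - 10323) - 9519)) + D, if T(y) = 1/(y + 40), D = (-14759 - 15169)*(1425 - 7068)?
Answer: 401896384321/2380 ≈ 1.6886e+8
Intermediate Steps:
a(U, A) = 165 (a(U, A) = -5*(-33) = 165)
D = 168883704 (D = -29928*(-5643) = 168883704)
T(y) = 1/(40 + y)
(T(-60/61) + ((a(-76, -52) - 10323) - 9519)) + D = (1/(40 - 60/61) + ((165 - 10323) - 9519)) + 168883704 = (1/(40 - 60*1/61) + (-10158 - 9519)) + 168883704 = (1/(40 - 60/61) - 19677) + 168883704 = (1/(2380/61) - 19677) + 168883704 = (61/2380 - 19677) + 168883704 = -46831199/2380 + 168883704 = 401896384321/2380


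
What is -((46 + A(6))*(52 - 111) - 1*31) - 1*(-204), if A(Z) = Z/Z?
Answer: 3008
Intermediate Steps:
A(Z) = 1
-((46 + A(6))*(52 - 111) - 1*31) - 1*(-204) = -((46 + 1)*(52 - 111) - 1*31) - 1*(-204) = -(47*(-59) - 31) + 204 = -(-2773 - 31) + 204 = -1*(-2804) + 204 = 2804 + 204 = 3008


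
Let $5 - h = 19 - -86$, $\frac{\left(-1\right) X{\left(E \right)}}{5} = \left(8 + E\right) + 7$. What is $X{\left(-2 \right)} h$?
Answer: $6500$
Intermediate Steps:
$X{\left(E \right)} = -75 - 5 E$ ($X{\left(E \right)} = - 5 \left(\left(8 + E\right) + 7\right) = - 5 \left(15 + E\right) = -75 - 5 E$)
$h = -100$ ($h = 5 - \left(19 - -86\right) = 5 - \left(19 + 86\right) = 5 - 105 = -100$)
$X{\left(-2 \right)} h = \left(-75 - -10\right) \left(-100\right) = \left(-75 + 10\right) \left(-100\right) = \left(-65\right) \left(-100\right) = 6500$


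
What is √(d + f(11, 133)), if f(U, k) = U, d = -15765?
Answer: I*√15754 ≈ 125.51*I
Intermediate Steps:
√(d + f(11, 133)) = √(-15765 + 11) = √(-15754) = I*√15754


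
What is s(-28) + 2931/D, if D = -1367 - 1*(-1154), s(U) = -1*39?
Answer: -3746/71 ≈ -52.761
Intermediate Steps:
s(U) = -39
D = -213 (D = -1367 + 1154 = -213)
s(-28) + 2931/D = -39 + 2931/(-213) = -39 + 2931*(-1/213) = -39 - 977/71 = -3746/71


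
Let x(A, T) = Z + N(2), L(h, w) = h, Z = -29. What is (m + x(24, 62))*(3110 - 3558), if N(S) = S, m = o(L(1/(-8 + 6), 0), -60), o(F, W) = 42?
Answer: -6720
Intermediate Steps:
m = 42
x(A, T) = -27 (x(A, T) = -29 + 2 = -27)
(m + x(24, 62))*(3110 - 3558) = (42 - 27)*(3110 - 3558) = 15*(-448) = -6720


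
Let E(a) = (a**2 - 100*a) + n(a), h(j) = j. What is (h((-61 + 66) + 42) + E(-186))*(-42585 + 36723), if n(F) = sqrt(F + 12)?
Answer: -312110466 - 5862*I*sqrt(174) ≈ -3.1211e+8 - 77325.0*I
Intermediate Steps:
n(F) = sqrt(12 + F)
E(a) = a**2 + sqrt(12 + a) - 100*a (E(a) = (a**2 - 100*a) + sqrt(12 + a) = a**2 + sqrt(12 + a) - 100*a)
(h((-61 + 66) + 42) + E(-186))*(-42585 + 36723) = (((-61 + 66) + 42) + ((-186)**2 + sqrt(12 - 186) - 100*(-186)))*(-42585 + 36723) = ((5 + 42) + (34596 + sqrt(-174) + 18600))*(-5862) = (47 + (34596 + I*sqrt(174) + 18600))*(-5862) = (47 + (53196 + I*sqrt(174)))*(-5862) = (53243 + I*sqrt(174))*(-5862) = -312110466 - 5862*I*sqrt(174)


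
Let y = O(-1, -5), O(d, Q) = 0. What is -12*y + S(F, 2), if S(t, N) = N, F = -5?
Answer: 2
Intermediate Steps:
y = 0
-12*y + S(F, 2) = -12*0 + 2 = 0 + 2 = 2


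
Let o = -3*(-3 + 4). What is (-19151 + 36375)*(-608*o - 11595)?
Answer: -168295704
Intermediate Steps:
o = -3 (o = -3*1 = -3)
(-19151 + 36375)*(-608*o - 11595) = (-19151 + 36375)*(-608*(-3) - 11595) = 17224*(-152*(-12) - 11595) = 17224*(1824 - 11595) = 17224*(-9771) = -168295704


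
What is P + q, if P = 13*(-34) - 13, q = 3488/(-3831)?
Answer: -1746593/3831 ≈ -455.91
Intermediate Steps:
q = -3488/3831 (q = 3488*(-1/3831) = -3488/3831 ≈ -0.91047)
P = -455 (P = -442 - 13 = -455)
P + q = -455 - 3488/3831 = -1746593/3831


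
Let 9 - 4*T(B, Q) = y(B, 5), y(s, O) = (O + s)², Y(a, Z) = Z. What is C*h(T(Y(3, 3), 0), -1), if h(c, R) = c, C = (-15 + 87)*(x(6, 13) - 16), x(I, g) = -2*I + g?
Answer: 14850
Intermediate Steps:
x(I, g) = g - 2*I
T(B, Q) = 9/4 - (5 + B)²/4
C = -1080 (C = (-15 + 87)*((13 - 2*6) - 16) = 72*((13 - 12) - 16) = 72*(1 - 16) = 72*(-15) = -1080)
C*h(T(Y(3, 3), 0), -1) = -1080*(9/4 - (5 + 3)²/4) = -1080*(9/4 - ¼*8²) = -1080*(9/4 - ¼*64) = -1080*(9/4 - 16) = -1080*(-55/4) = 14850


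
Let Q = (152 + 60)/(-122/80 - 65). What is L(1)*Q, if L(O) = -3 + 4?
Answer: -8480/2661 ≈ -3.1868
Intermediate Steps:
L(O) = 1
Q = -8480/2661 (Q = 212/(-122*1/80 - 65) = 212/(-61/40 - 65) = 212/(-2661/40) = 212*(-40/2661) = -8480/2661 ≈ -3.1868)
L(1)*Q = 1*(-8480/2661) = -8480/2661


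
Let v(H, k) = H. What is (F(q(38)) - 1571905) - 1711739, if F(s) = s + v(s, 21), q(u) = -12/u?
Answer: -62389248/19 ≈ -3.2836e+6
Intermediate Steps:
F(s) = 2*s (F(s) = s + s = 2*s)
(F(q(38)) - 1571905) - 1711739 = (2*(-12/38) - 1571905) - 1711739 = (2*(-12*1/38) - 1571905) - 1711739 = (2*(-6/19) - 1571905) - 1711739 = (-12/19 - 1571905) - 1711739 = -29866207/19 - 1711739 = -62389248/19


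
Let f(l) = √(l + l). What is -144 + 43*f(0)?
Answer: -144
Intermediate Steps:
f(l) = √2*√l (f(l) = √(2*l) = √2*√l)
-144 + 43*f(0) = -144 + 43*(√2*√0) = -144 + 43*(√2*0) = -144 + 43*0 = -144 + 0 = -144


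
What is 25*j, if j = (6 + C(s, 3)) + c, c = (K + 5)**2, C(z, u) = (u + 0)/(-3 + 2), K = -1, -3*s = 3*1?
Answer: 475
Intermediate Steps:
s = -1 ≈ -1.0000
C(z, u) = -u (C(z, u) = u/(-1) = u*(-1) = -u)
c = 16 (c = (-1 + 5)**2 = 4**2 = 16)
j = 19 (j = (6 - 1*3) + 16 = (6 - 3) + 16 = 3 + 16 = 19)
25*j = 25*19 = 475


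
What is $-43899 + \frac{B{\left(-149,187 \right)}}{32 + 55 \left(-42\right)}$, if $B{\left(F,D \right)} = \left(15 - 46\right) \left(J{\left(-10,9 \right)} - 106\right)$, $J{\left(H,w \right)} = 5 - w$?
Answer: $- \frac{50002666}{1139} \approx -43901.0$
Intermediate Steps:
$B{\left(F,D \right)} = 3410$ ($B{\left(F,D \right)} = \left(15 - 46\right) \left(\left(5 - 9\right) - 106\right) = - 31 \left(\left(5 - 9\right) - 106\right) = - 31 \left(-4 - 106\right) = \left(-31\right) \left(-110\right) = 3410$)
$-43899 + \frac{B{\left(-149,187 \right)}}{32 + 55 \left(-42\right)} = -43899 + \frac{3410}{32 + 55 \left(-42\right)} = -43899 + \frac{3410}{32 - 2310} = -43899 + \frac{3410}{-2278} = -43899 + 3410 \left(- \frac{1}{2278}\right) = -43899 - \frac{1705}{1139} = - \frac{50002666}{1139}$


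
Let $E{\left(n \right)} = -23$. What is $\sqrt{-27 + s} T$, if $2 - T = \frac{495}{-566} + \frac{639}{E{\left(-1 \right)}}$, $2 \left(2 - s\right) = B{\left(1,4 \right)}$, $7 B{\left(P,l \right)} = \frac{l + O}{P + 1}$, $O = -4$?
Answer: $\frac{1995475 i}{13018} \approx 153.29 i$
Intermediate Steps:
$B{\left(P,l \right)} = \frac{-4 + l}{7 \left(1 + P\right)}$ ($B{\left(P,l \right)} = \frac{\left(l - 4\right) \frac{1}{P + 1}}{7} = \frac{\left(-4 + l\right) \frac{1}{1 + P}}{7} = \frac{\frac{1}{1 + P} \left(-4 + l\right)}{7} = \frac{-4 + l}{7 \left(1 + P\right)}$)
$s = 2$ ($s = 2 - \frac{\frac{1}{7} \frac{1}{1 + 1} \left(-4 + 4\right)}{2} = 2 - \frac{\frac{1}{7} \cdot \frac{1}{2} \cdot 0}{2} = 2 - 0 = 2 + 0 = 2$)
$T = \frac{399095}{13018}$ ($T = 2 - \left(\frac{495}{-566} + \frac{639}{-23}\right) = 2 - \left(495 \left(- \frac{1}{566}\right) + 639 \left(- \frac{1}{23}\right)\right) = 2 - \left(- \frac{495}{566} - \frac{639}{23}\right) = 2 - - \frac{373059}{13018} = 2 + \frac{373059}{13018} = \frac{399095}{13018} \approx 30.657$)
$\sqrt{-27 + s} T = \sqrt{-27 + 2} \cdot \frac{399095}{13018} = \sqrt{-25} \cdot \frac{399095}{13018} = 5 i \frac{399095}{13018} = \frac{1995475 i}{13018}$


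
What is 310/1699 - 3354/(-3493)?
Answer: 6781276/5934607 ≈ 1.1427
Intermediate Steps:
310/1699 - 3354/(-3493) = 310*(1/1699) - 3354*(-1/3493) = 310/1699 + 3354/3493 = 6781276/5934607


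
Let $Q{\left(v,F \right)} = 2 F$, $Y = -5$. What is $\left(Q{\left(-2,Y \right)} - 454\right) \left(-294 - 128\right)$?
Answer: $195808$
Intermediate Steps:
$\left(Q{\left(-2,Y \right)} - 454\right) \left(-294 - 128\right) = \left(2 \left(-5\right) - 454\right) \left(-294 - 128\right) = \left(-10 - 454\right) \left(-422\right) = \left(-464\right) \left(-422\right) = 195808$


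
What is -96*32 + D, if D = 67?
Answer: -3005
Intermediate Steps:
-96*32 + D = -96*32 + 67 = -3072 + 67 = -3005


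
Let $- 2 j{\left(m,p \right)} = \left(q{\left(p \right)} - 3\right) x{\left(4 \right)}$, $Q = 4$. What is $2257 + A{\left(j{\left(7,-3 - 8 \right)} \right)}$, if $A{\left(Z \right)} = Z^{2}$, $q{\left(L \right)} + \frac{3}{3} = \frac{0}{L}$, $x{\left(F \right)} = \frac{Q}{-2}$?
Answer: $2273$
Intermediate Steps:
$x{\left(F \right)} = -2$ ($x{\left(F \right)} = \frac{4}{-2} = 4 \left(- \frac{1}{2}\right) = -2$)
$q{\left(L \right)} = -1$ ($q{\left(L \right)} = -1 + \frac{0}{L} = -1 + 0 = -1$)
$j{\left(m,p \right)} = -4$ ($j{\left(m,p \right)} = - \frac{\left(-1 - 3\right) \left(-2\right)}{2} = - \frac{\left(-4\right) \left(-2\right)}{2} = \left(- \frac{1}{2}\right) 8 = -4$)
$2257 + A{\left(j{\left(7,-3 - 8 \right)} \right)} = 2257 + \left(-4\right)^{2} = 2257 + 16 = 2273$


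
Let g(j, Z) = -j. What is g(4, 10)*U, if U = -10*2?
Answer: 80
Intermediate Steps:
U = -20
g(4, 10)*U = -1*4*(-20) = -4*(-20) = 80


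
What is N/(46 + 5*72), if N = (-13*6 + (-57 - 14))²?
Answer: 22201/406 ≈ 54.682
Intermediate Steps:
N = 22201 (N = (-78 - 71)² = (-149)² = 22201)
N/(46 + 5*72) = 22201/(46 + 5*72) = 22201/(46 + 360) = 22201/406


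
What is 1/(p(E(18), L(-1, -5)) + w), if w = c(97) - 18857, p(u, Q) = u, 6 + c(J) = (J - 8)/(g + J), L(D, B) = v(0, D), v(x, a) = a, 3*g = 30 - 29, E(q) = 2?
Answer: -292/5507145 ≈ -5.3022e-5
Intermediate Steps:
g = 1/3 (g = (30 - 29)/3 = (1/3)*1 = 1/3 ≈ 0.33333)
L(D, B) = D
c(J) = -6 + (-8 + J)/(1/3 + J) (c(J) = -6 + (J - 8)/(1/3 + J) = -6 + (-8 + J)/(1/3 + J))
w = -5507729/292 (w = 15*(-2 - 1*97)/(1 + 3*97) - 18857 = 15*(-2 - 97)/(1 + 291) - 18857 = 15*(-99)/292 - 18857 = 15*(1/292)*(-99) - 18857 = -1485/292 - 18857 = -5507729/292 ≈ -18862.)
1/(p(E(18), L(-1, -5)) + w) = 1/(2 - 5507729/292) = 1/(-5507145/292) = -292/5507145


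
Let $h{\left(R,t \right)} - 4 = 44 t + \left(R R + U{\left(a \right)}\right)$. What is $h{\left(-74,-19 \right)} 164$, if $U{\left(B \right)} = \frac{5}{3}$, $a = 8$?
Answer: $\frac{2285668}{3} \approx 7.6189 \cdot 10^{5}$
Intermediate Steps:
$U{\left(B \right)} = \frac{5}{3}$ ($U{\left(B \right)} = 5 \cdot \frac{1}{3} = \frac{5}{3}$)
$h{\left(R,t \right)} = \frac{17}{3} + R^{2} + 44 t$ ($h{\left(R,t \right)} = 4 + \left(44 t + \left(R R + \frac{5}{3}\right)\right) = 4 + \left(44 t + \left(R^{2} + \frac{5}{3}\right)\right) = 4 + \left(44 t + \left(\frac{5}{3} + R^{2}\right)\right) = 4 + \left(\frac{5}{3} + R^{2} + 44 t\right) = \frac{17}{3} + R^{2} + 44 t$)
$h{\left(-74,-19 \right)} 164 = \left(\frac{17}{3} + \left(-74\right)^{2} + 44 \left(-19\right)\right) 164 = \left(\frac{17}{3} + 5476 - 836\right) 164 = \frac{13937}{3} \cdot 164 = \frac{2285668}{3}$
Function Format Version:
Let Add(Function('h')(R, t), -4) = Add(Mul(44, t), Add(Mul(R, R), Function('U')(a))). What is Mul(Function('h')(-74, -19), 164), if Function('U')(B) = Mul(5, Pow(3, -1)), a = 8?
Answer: Rational(2285668, 3) ≈ 7.6189e+5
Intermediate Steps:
Function('U')(B) = Rational(5, 3) (Function('U')(B) = Mul(5, Rational(1, 3)) = Rational(5, 3))
Function('h')(R, t) = Add(Rational(17, 3), Pow(R, 2), Mul(44, t)) (Function('h')(R, t) = Add(4, Add(Mul(44, t), Add(Mul(R, R), Rational(5, 3)))) = Add(4, Add(Mul(44, t), Add(Pow(R, 2), Rational(5, 3)))) = Add(4, Add(Mul(44, t), Add(Rational(5, 3), Pow(R, 2)))) = Add(4, Add(Rational(5, 3), Pow(R, 2), Mul(44, t))) = Add(Rational(17, 3), Pow(R, 2), Mul(44, t)))
Mul(Function('h')(-74, -19), 164) = Mul(Add(Rational(17, 3), Pow(-74, 2), Mul(44, -19)), 164) = Mul(Add(Rational(17, 3), 5476, -836), 164) = Mul(Rational(13937, 3), 164) = Rational(2285668, 3)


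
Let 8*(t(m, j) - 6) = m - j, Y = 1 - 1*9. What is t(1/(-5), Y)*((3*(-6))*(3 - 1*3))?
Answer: 0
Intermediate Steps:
Y = -8 (Y = 1 - 9 = -8)
t(m, j) = 6 - j/8 + m/8 (t(m, j) = 6 + (m - j)/8 = 6 + (-j/8 + m/8) = 6 - j/8 + m/8)
t(1/(-5), Y)*((3*(-6))*(3 - 1*3)) = (6 - ⅛*(-8) + (⅛)/(-5))*((3*(-6))*(3 - 1*3)) = (6 + 1 + (⅛)*(-⅕))*(-18*(3 - 3)) = (6 + 1 - 1/40)*(-18*0) = (279/40)*0 = 0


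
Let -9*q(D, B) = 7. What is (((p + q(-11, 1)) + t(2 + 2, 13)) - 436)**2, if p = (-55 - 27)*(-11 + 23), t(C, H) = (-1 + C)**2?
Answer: 161442436/81 ≈ 1.9931e+6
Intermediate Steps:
q(D, B) = -7/9 (q(D, B) = -1/9*7 = -7/9)
p = -984 (p = -82*12 = -984)
(((p + q(-11, 1)) + t(2 + 2, 13)) - 436)**2 = (((-984 - 7/9) + (-1 + (2 + 2))**2) - 436)**2 = ((-8863/9 + (-1 + 4)**2) - 436)**2 = ((-8863/9 + 3**2) - 436)**2 = ((-8863/9 + 9) - 436)**2 = (-8782/9 - 436)**2 = (-12706/9)**2 = 161442436/81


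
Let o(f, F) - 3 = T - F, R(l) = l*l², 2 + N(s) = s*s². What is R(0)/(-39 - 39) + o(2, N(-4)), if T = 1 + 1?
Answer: 71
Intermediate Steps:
T = 2
N(s) = -2 + s³ (N(s) = -2 + s*s² = -2 + s³)
R(l) = l³
o(f, F) = 5 - F (o(f, F) = 3 + (2 - F) = 5 - F)
R(0)/(-39 - 39) + o(2, N(-4)) = 0³/(-39 - 39) + (5 - (-2 + (-4)³)) = 0/(-78) + (5 - (-2 - 64)) = -1/78*0 + (5 - 1*(-66)) = 0 + (5 + 66) = 0 + 71 = 71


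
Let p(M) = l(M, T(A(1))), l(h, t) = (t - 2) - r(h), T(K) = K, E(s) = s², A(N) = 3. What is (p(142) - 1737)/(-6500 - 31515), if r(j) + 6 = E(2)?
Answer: 1734/38015 ≈ 0.045614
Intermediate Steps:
r(j) = -2 (r(j) = -6 + 2² = -6 + 4 = -2)
l(h, t) = t (l(h, t) = (t - 2) - 1*(-2) = (-2 + t) + 2 = t)
p(M) = 3
(p(142) - 1737)/(-6500 - 31515) = (3 - 1737)/(-6500 - 31515) = -1734/(-38015) = -1734*(-1/38015) = 1734/38015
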